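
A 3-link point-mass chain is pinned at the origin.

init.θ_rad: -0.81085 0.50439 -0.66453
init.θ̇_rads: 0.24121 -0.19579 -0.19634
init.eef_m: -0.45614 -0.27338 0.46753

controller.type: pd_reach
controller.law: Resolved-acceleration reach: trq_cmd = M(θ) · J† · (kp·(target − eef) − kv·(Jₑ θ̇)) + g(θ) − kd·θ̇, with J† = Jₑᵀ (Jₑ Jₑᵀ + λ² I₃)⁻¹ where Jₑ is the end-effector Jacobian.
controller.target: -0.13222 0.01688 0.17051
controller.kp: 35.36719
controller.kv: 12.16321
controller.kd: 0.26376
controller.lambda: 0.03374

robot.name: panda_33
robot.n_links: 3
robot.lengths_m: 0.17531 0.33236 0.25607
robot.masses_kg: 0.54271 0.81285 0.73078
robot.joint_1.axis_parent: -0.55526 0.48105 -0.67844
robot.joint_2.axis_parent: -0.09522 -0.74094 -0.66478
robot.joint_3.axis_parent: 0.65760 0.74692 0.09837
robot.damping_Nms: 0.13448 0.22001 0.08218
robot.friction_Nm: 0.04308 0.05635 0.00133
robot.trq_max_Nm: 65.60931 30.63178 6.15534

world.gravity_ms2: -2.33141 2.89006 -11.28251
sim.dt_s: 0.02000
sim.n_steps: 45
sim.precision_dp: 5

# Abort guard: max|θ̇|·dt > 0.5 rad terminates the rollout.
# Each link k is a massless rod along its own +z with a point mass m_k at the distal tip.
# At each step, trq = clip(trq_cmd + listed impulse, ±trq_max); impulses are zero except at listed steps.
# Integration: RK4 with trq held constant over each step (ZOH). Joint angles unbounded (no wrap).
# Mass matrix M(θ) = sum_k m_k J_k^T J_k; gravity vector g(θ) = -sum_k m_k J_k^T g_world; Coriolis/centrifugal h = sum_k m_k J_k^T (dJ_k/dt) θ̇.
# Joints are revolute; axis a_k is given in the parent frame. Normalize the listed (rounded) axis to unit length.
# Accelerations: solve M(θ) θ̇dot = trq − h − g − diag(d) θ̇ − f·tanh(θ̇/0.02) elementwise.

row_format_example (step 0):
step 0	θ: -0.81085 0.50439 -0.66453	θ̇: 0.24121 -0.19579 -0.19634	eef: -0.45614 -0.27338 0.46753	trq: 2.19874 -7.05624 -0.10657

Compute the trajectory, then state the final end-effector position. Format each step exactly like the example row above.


step 1	θ: -0.80991 0.48495 -0.69817	θ̇: -0.13351 -1.71089 -3.07890	eef: -0.45362 -0.26912 0.46764	trq: 2.87442 -5.99321 0.99216
step 2	θ: -0.81370 0.44505 -0.76859	θ̇: -0.24213 -2.27050 -3.93654	eef: -0.44855 -0.26342 0.46492	trq: 3.60977 -5.18499 1.27707
step 3	θ: -0.81849 0.39807 -0.84854	θ̇: -0.23646 -2.43164 -4.06447	eef: -0.44205 -0.25758 0.46102	trq: 4.10403 -4.62135 1.32339
step 4	θ: -0.82267 0.34957 -0.92868	θ̇: -0.18305 -2.42688 -3.96452	eef: -0.43480 -0.25177 0.45656	trq: 4.34038 -4.23350 1.32453
step 5	θ: -0.82559 0.30188 -1.00626	θ̇: -0.11014 -2.35043 -3.81058	eef: -0.42718 -0.24580 0.45184	trq: 4.38181 -3.95687 1.33344
step 6	θ: -0.82699 0.25605 -1.08077	θ̇: -0.03042 -2.24085 -3.65656	eef: -0.41939 -0.23951 0.44694	trq: 4.29211 -3.74718 1.35790
step 7	θ: -0.82681 0.21256 -1.15238	θ̇: 0.04689 -2.11636 -3.51882	eef: -0.41156 -0.23279 0.44191	trq: 4.13404 -3.57673 1.39441
step 8	θ: -0.82514 0.17164 -1.22140	θ̇: 0.12016 -1.98291 -3.39432	eef: -0.40374 -0.22563 0.43674	trq: 3.93246 -3.42973 1.43595
step 9	θ: -0.82205 0.13343 -1.28803	θ̇: 0.18887 -1.84376 -3.27897	eef: -0.39596 -0.21803 0.43145	trq: 3.70235 -3.29697 1.47734
step 10	θ: -0.81765 0.09804 -1.35245	θ̇: 0.25126 -1.70183 -3.17081	eef: -0.38824 -0.21005 0.42603	trq: 3.46110 -3.17298 1.51561
step 11	θ: -0.81208 0.06549 -1.41477	θ̇: 0.30622 -1.55903 -3.06786	eef: -0.38057 -0.20173 0.42051	trq: 3.22058 -3.05482 1.54878
step 12	θ: -0.80549 0.03578 -1.47508	θ̇: 0.35311 -1.41674 -2.96855	eef: -0.37296 -0.19315 0.41490	trq: 2.98861 -2.94099 1.57569
step 13	θ: -0.79804 0.00890 -1.53344	θ̇: 0.39161 -1.27605 -2.87179	eef: -0.36542 -0.18440 0.40919	trq: 2.77015 -2.83083 1.59576
step 14	θ: -0.78991 -0.01519 -1.58989	θ̇: 0.42172 -1.13779 -2.77685	eef: -0.35793 -0.17556 0.40342	trq: 2.56804 -2.72412 1.60881
step 15	θ: -0.78126 -0.03654 -1.64446	θ̇: 0.44361 -1.00264 -2.68331	eef: -0.35051 -0.16671 0.39758	trq: 2.38368 -2.62090 1.61489
step 16	θ: -0.77224 -0.05524 -1.69718	θ̇: 0.45765 -0.87109 -2.59097	eef: -0.34316 -0.15792 0.39169	trq: 2.21742 -2.52129 1.61421
step 17	θ: -0.76303 -0.07134 -1.74808	θ̇: 0.46429 -0.74351 -2.49976	eef: -0.33588 -0.14926 0.38577	trq: 2.06890 -2.42547 1.60706
step 18	θ: -0.75374 -0.08493 -1.79716	θ̇: 0.46410 -0.62011 -2.40971	eef: -0.32868 -0.14079 0.37983	trq: 1.93735 -2.33361 1.59379
step 19	θ: -0.74452 -0.09611 -1.84447	θ̇: 0.45767 -0.50099 -2.32090	eef: -0.32158 -0.13256 0.37389	trq: 1.82168 -2.24587 1.57474
step 20	θ: -0.73549 -0.10494 -1.89002	θ̇: 0.44565 -0.38613 -2.23347	eef: -0.31457 -0.12462 0.36797	trq: 1.72070 -2.16239 1.55029
step 21	θ: -0.72675 -0.11152 -1.93384	θ̇: 0.42864 -0.27544 -2.14753	eef: -0.30768 -0.11699 0.36208	trq: 1.63317 -2.08326 1.52079
step 22	θ: -0.71839 -0.11593 -1.97596	θ̇: 0.40729 -0.16876 -2.06320	eef: -0.30092 -0.10971 0.35624	trq: 1.55789 -2.00857 1.48661
step 23	θ: -0.71050 -0.11824 -2.01641	θ̇: 0.38217 -0.06586 -1.98061	eef: -0.29429 -0.10279 0.35046	trq: 1.49373 -1.93836 1.44807
step 24	θ: -0.70314 -0.11858 -2.05525	θ̇: 0.35257 0.02408 -1.90255	eef: -0.28780 -0.09626 0.34475	trq: 1.44023 -1.86296 1.40625
step 25	θ: -0.69644 -0.11740 -2.09261	θ̇: 0.31766 0.09025 -1.83147	eef: -0.28142 -0.09018 0.33914	trq: 1.39687 -1.77055 1.36234
step 26	θ: -0.69044 -0.11484 -2.12854	θ̇: 0.28222 0.16355 -1.75833	eef: -0.27517 -0.08456 0.33365	trq: 1.36058 -1.69213 1.31413
step 27	θ: -0.68516 -0.11076 -2.16300	θ̇: 0.24617 0.24126 -1.68494	eef: -0.26907 -0.07938 0.32828	trq: 1.33117 -1.62490 1.26248
step 28	θ: -0.68061 -0.10512 -2.19600	θ̇: 0.20948 0.32119 -1.61242	eef: -0.26315 -0.07460 0.32303	trq: 1.30841 -1.56648 1.20800
step 29	θ: -0.67679 -0.09786 -2.22757	θ̇: 0.17227 0.40204 -1.54138	eef: -0.25742 -0.07020 0.31791	trq: 1.29198 -1.51530 1.15106
step 30	θ: -0.67372 -0.08899 -2.25774	θ̇: 0.13469 0.48306 -1.47212	eef: -0.25190 -0.06618 0.31293	trq: 1.28157 -1.47029 1.09196
step 31	θ: -0.67141 -0.07850 -2.28655	θ̇: 0.09693 0.56387 -1.40477	eef: -0.24658 -0.06250 0.30809	trq: 1.27691 -1.43072 1.03095
step 32	θ: -0.66984 -0.06641 -2.31403	θ̇: 0.05920 0.64431 -1.33937	eef: -0.24149 -0.05916 0.30339	trq: 1.27775 -1.39608 0.96826
step 33	θ: -0.66904 -0.05271 -2.34022	θ̇: 0.02193 0.72444 -1.27584	eef: -0.23661 -0.05614 0.29883	trq: 1.28325 -1.36603 0.90409
step 34	θ: -0.66894 -0.03740 -2.36516	θ̇: -0.01176 0.80569 -1.21325	eef: -0.23195 -0.05340 0.29442	trq: 1.28521 -1.34058 0.83846
step 35	θ: -0.66948 -0.02045 -2.38885	θ̇: -0.04144 0.88800 -1.15166	eef: -0.22750 -0.05090 0.29016	trq: 1.28240 -1.31938 0.77173
step 36	θ: -0.67061 -0.00187 -2.41133	θ̇: -0.07169 0.96909 -1.09250	eef: -0.22327 -0.04863 0.28607	trq: 1.28721 -1.30164 0.70454
step 37	θ: -0.67235 0.01832 -2.43266	θ̇: -0.10270 1.04907 -1.03565	eef: -0.21925 -0.04657 0.28212	trq: 1.30060 -1.28729 0.63704
step 38	θ: -0.67472 0.04010 -2.45287	θ̇: -0.13397 1.12834 -0.98082	eef: -0.21543 -0.04473 0.27832	trq: 1.32167 -1.27625 0.56933
step 39	θ: -0.67771 0.06346 -2.47200	θ̇: -0.16507 1.20715 -0.92776	eef: -0.21182 -0.04308 0.27466	trq: 1.34964 -1.26841 0.50158
step 40	θ: -0.68131 0.08839 -2.49008	θ̇: -0.19569 1.28567 -0.87633	eef: -0.20841 -0.04162 0.27113	trq: 1.38393 -1.26357 0.43399
step 41	θ: -0.68552 0.11489 -2.50715	θ̇: -0.22557 1.36397 -0.82637	eef: -0.20519 -0.04034 0.26774	trq: 1.42407 -1.26153 0.36679
step 42	θ: -0.69032 0.14296 -2.52324	θ̇: -0.25451 1.44204 -0.77779	eef: -0.20217 -0.03922 0.26447	trq: 1.46967 -1.26203 0.30026
step 43	θ: -0.69569 0.17258 -2.53836	θ̇: -0.28237 1.51983 -0.73049	eef: -0.19933 -0.03825 0.26132	trq: 1.52036 -1.26478 0.23465
step 44	θ: -0.70160 0.20375 -2.55256	θ̇: -0.30905 1.59722 -0.68440	eef: -0.19667 -0.03741 0.25829	trq: 1.57582 -1.26947 0.17028
step 45	θ: -0.70803 0.23646 -2.56584	θ̇: -0.33447 1.67406 -0.63944	eef: -0.19419 -0.03668 0.25538
final eef position (m): -0.19419 -0.03668 0.25538


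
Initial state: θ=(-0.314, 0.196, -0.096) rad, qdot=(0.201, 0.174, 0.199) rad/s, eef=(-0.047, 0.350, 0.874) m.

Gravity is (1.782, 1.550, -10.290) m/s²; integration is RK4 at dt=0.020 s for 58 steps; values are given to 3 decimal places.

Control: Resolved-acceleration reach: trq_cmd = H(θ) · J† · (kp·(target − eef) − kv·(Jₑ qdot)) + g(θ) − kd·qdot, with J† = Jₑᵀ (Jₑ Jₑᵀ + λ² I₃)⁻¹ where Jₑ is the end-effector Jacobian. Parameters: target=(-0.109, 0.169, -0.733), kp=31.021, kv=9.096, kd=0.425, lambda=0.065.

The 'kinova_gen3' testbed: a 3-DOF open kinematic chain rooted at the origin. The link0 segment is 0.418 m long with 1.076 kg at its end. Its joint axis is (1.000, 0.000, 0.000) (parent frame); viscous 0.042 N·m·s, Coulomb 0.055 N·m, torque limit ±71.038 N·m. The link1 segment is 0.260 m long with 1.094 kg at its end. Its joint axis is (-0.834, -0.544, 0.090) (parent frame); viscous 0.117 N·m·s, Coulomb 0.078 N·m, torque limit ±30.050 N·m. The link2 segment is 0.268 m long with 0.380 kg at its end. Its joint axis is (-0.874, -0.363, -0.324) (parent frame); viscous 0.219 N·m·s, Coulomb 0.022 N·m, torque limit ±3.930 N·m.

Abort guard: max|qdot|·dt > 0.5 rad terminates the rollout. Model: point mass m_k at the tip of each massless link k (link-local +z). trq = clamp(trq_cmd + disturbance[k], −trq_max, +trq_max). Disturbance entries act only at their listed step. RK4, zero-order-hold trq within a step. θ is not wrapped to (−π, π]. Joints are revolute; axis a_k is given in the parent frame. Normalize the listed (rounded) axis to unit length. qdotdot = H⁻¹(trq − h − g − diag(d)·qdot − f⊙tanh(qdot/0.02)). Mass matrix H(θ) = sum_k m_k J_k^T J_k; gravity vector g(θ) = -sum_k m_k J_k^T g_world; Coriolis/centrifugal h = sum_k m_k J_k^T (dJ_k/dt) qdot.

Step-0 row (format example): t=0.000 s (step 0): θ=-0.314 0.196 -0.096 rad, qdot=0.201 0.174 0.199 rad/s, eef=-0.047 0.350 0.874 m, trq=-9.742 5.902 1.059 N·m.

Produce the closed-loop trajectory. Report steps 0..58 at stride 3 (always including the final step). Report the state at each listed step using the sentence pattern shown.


t=0.060 s (step 3): θ=-0.316 0.271 -0.140 rad, qdot=-0.293 1.977 -0.977 rad/s, eef=-0.064 0.372 0.861 m, trq=-4.960 3.402 0.742 N·m.
t=0.120 s (step 6): θ=-0.347 0.424 -0.208 rad, qdot=-0.718 3.110 -1.271 rad/s, eef=-0.100 0.438 0.816 m, trq=-0.592 2.166 0.351 N·m.
t=0.180 s (step 9): θ=-0.400 0.644 -0.289 rad, qdot=-1.040 4.172 -1.354 rad/s, eef=-0.150 0.528 0.728 m, trq=4.479 1.011 0.025 N·m.
t=0.240 s (step 12): θ=-0.471 0.918 -0.361 rad, qdot=-1.331 4.900 -0.975 rad/s, eef=-0.211 0.614 0.587 m, trq=10.402 -0.598 -0.393 N·m.
t=0.300 s (step 15): θ=-0.560 1.218 -0.398 rad, qdot=-1.676 4.952 -0.257 rad/s, eef=-0.269 0.664 0.397 m, trq=14.382 -2.207 -0.820 N·m.
t=0.360 s (step 18): θ=-0.674 1.498 -0.396 rad, qdot=-2.149 4.285 0.302 rad/s, eef=-0.310 0.654 0.190 m, trq=14.700 -3.053 -1.042 N·m.
t=0.420 s (step 21): θ=-0.821 1.721 -0.368 rad, qdot=-2.738 3.097 0.559 rad/s, eef=-0.329 0.594 0.003 m, trq=12.955 -2.838 -1.040 N·m.
t=0.480 s (step 24): θ=-1.003 1.866 -0.335 rad, qdot=-3.303 1.707 0.528 rad/s, eef=-0.333 0.511 -0.143 m, trq=11.538 -1.761 -0.839 N·m.
t=0.540 s (step 27): θ=-1.212 1.928 -0.308 rad, qdot=-3.626 0.399 0.371 rad/s, eef=-0.333 0.432 -0.254 m, trq=11.319 -0.252 -0.538 N·m.
t=0.600 s (step 30): θ=-1.430 1.922 -0.294 rad, qdot=-3.579 -0.545 0.111 rad/s, eef=-0.333 0.366 -0.342 m, trq=11.585 1.210 -0.202 N·m.
t=0.660 s (step 33): θ=-1.636 1.871 -0.293 rad, qdot=-3.232 -1.093 -0.042 rad/s, eef=-0.334 0.314 -0.416 m, trq=11.541 2.317 0.025 N·m.
t=0.720 s (step 36): θ=-1.815 1.799 -0.300 rad, qdot=-2.745 -1.269 -0.212 rad/s, eef=-0.333 0.271 -0.481 m, trq=10.889 3.016 0.200 N·m.
t=0.780 s (step 39): θ=-1.965 1.724 -0.317 rad, qdot=-2.250 -1.206 -0.344 rad/s, eef=-0.331 0.235 -0.535 m, trq=9.819 3.396 0.304 N·m.
t=0.840 s (step 42): θ=-2.087 1.657 -0.341 rad, qdot=-1.814 -1.030 -0.435 rad/s, eef=-0.327 0.204 -0.579 m, trq=8.615 3.581 0.356 N·m.
t=0.900 s (step 45): θ=-2.184 1.601 -0.369 rad, qdot=-1.453 -0.825 -0.494 rad/s, eef=-0.321 0.177 -0.615 m, trq=7.464 3.667 0.378 N·m.
t=0.960 s (step 48): θ=-2.263 1.557 -0.400 rad, qdot=-1.164 -0.633 -0.533 rad/s, eef=-0.316 0.154 -0.642 m, trq=6.450 3.711 0.385 N·m.
t=1.020 s (step 51): θ=-2.325 1.524 -0.433 rad, qdot=-0.934 -0.471 -0.556 rad/s, eef=-0.310 0.134 -0.663 m, trq=5.592 3.740 0.385 N·m.
t=1.080 s (step 54): θ=-2.376 1.500 -0.467 rad, qdot=-0.750 -0.342 -0.569 rad/s, eef=-0.304 0.118 -0.680 m, trq=4.878 3.764 0.383 N·m.
t=1.140 s (step 57): θ=-2.416 1.483 -0.501 rad, qdot=-0.602 -0.243 -0.575 rad/s, eef=-0.299 0.104 -0.692 m, trq=4.287 3.786 0.379 N·m.
t=1.160 s (step 58): θ=-2.428 1.478 -0.513 rad, qdot=-0.559 -0.215 -0.576 rad/s, eef=-0.297 0.101 -0.696 m.


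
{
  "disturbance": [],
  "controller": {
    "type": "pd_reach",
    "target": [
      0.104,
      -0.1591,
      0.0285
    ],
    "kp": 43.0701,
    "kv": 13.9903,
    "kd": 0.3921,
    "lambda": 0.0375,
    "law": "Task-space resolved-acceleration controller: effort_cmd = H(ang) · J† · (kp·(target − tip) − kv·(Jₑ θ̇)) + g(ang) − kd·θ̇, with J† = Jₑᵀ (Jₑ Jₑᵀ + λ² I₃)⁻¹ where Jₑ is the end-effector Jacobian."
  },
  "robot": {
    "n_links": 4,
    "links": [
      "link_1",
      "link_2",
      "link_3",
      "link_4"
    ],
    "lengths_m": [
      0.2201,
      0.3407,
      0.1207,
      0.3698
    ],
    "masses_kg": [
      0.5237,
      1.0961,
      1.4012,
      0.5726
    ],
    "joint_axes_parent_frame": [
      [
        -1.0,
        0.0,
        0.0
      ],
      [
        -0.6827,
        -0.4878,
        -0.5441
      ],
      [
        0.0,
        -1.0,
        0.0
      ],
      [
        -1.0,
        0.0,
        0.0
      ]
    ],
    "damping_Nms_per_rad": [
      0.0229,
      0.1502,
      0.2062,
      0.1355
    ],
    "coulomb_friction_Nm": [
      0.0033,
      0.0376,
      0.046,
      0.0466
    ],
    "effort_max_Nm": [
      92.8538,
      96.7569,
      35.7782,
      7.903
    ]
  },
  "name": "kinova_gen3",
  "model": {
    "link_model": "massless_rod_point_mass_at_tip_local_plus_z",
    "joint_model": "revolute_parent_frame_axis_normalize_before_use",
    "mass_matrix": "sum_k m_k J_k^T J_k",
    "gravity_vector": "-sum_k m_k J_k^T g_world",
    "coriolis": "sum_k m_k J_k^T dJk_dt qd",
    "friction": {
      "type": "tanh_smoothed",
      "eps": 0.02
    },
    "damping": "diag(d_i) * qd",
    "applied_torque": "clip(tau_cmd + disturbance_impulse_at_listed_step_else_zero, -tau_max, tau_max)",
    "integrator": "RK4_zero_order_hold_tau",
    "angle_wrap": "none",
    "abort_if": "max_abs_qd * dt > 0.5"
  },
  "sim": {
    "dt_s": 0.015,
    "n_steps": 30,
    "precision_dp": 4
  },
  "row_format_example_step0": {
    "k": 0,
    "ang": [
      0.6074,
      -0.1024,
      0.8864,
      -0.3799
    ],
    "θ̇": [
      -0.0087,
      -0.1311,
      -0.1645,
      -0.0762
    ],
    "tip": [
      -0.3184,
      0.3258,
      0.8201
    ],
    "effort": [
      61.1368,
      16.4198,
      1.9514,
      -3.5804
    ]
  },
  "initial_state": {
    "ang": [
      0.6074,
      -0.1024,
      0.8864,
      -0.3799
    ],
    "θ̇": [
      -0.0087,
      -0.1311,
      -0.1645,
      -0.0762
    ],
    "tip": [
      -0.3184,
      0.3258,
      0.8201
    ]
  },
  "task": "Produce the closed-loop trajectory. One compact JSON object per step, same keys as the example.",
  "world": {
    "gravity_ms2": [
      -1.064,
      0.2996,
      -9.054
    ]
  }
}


{"k":1,"ang":[0.6217,-0.1169,0.9009,-0.3947],"\u03b8\u0307":[1.8986,-1.7584,2.0602,-1.8928],"tip":[-0.3149,0.3227,0.8179],"effort":[43.8947,11.7,0.3447,-2.3477]}
{"k":2,"ang":[0.6596,-0.1498,0.9418,-0.433],"\u03b8\u0307":[3.122,-2.5914,3.3728,-3.217],"tip":[-0.3079,0.3168,0.8091],"effort":[26.7664,6.7212,-0.2118,-1.6266]}
{"k":3,"ang":[0.7116,-0.1909,0.998,-0.4876],"\u03b8\u0307":[3.8011,-2.8637,4.0979,-4.0503],"tip":[-0.2976,0.31,0.7954],"effort":[11.6148,2.2072,-0.2917,-1.2231]}
{"k":4,"ang":[0.7708,-0.2335,1.0623,-0.5516],"\u03b8\u0307":[4.0968,-2.8057,4.4724,-4.4704],"tip":[-0.2844,0.3034,0.778],"effort":[-0.5759,-1.4678,-0.2138,-0.9914]}
{"k":5,"ang":[0.8326,-0.2739,1.1307,-0.6195],"\u03b8\u0307":[4.1441,-2.5828,4.6545,-4.5837],"tip":[-0.2692,0.2975,0.758],"effort":[-9.7041,-4.2484,-0.1258,-0.8407]}
{"k":6,"ang":[0.894,-0.3104,1.2011,-0.6876],"\u03b8\u0307":[4.0399,-2.2946,4.7416,-4.4894],"tip":[-0.2528,0.2925,0.7361],"effort":[-16.1534,-6.2467,-0.0813,-0.7241]}
{"k":7,"ang":[0.9531,-0.3426,1.2726,-0.7533],"\u03b8\u0307":[3.8487,-1.9954,4.7896,-4.2638],"tip":[-0.2359,0.2882,0.7133],"effort":[-20.4609,-7.6251,-0.0893,-0.6223]}
{"k":8,"ang":[1.009,-0.3703,1.3447,-0.8149],"\u03b8\u0307":[3.612,-1.7123,4.8279,-3.9595],"tip":[-0.2191,0.2845,0.6901],"effort":[-23.1442,-8.5396,-0.1409,-0.5303]}
{"k":9,"ang":[1.0612,-0.3941,1.4173,-0.8716],"\u03b8\u0307":[3.3559,-1.4583,4.8697,-3.6091],"tip":[-0.2027,0.281,0.667],"effort":[-24.6379,-9.1201,-0.2221,-0.4496]}
{"k":10,"ang":[1.1096,-0.4143,1.4907,-0.9229],"\u03b8\u0307":[3.0975,-1.2395,4.9176,-3.2315],"tip":[-0.1872,0.2775,0.6443],"effort":[-25.2823,-9.4682,-0.3191,-0.3836]}
{"k":11,"ang":[1.1542,-0.4315,1.5648,-0.9684],"\u03b8\u0307":[2.8478,-1.0593,4.9675,-2.8368],"tip":[-0.1725,0.274,0.6222],"effort":[-25.3348,-9.6592,-0.4202,-0.3359]}
{"k":12,"ang":[1.1952,-0.4463,1.6397,-1.0079],"\u03b8\u0307":[2.6146,-0.9207,5.0107,-2.4299],"tip":[-0.1587,0.2703,0.601],"effort":[-24.9862,-9.7453,-0.5169,-0.309]}
{"k":13,"ang":[1.2328,-0.4594,1.715,-1.0412],"\u03b8\u0307":[2.4035,-0.8266,5.0351,-2.0138],"tip":[-0.146,0.2662,0.5806],"effort":[-24.3783,-9.7573,-0.6033,-0.3042]}
{"k":14,"ang":[1.2674,-0.4714,1.7905,-1.0682],"\u03b8\u0307":[2.2186,-0.7799,5.0272,-1.5923],"tip":[-0.1342,0.2618,0.5611],"effort":[-23.6186,-9.7074,-0.6761,-0.3211]}
{"k":15,"ang":[1.2995,-0.4831,1.8656,-1.0889],"\u03b8\u0307":[2.0621,-0.7822,4.9744,-1.1716],"tip":[-0.1232,0.257,0.5424],"effort":[-22.7907,-9.5942,-0.7345,-0.3577]}
{"k":16,"ang":[1.3295,-0.4952,1.9395,-1.1034],"\u03b8\u0307":[1.934,-0.8324,4.8674,-0.7614],"tip":[-0.1131,0.2517,0.5246],"effort":[-21.9596,-9.41,-0.7801,-0.4104]}
{"k":17,"ang":[1.3577,-0.5083,2.0113,-1.1119],"\u03b8\u0307":[1.832,-0.9256,4.7038,-0.3744],"tip":[-0.1038,0.2459,0.5076],"effort":[-21.1732,-9.1494,-0.8163,-0.474]}
{"k":18,"ang":[1.3846,-0.5231,2.0803,-1.1148],"\u03b8\u0307":[1.7513,-1.0528,4.4891,-0.0249],"tip":[-0.095,0.2397,0.4912],"effort":[-20.4605,-8.8148,-0.8485,-0.5428]}
{"k":19,"ang":[1.4103,-0.5399,2.1458,-1.113],"\u03b8\u0307":[1.6832,-1.195,4.2408,0.2564],"tip":[-0.0867,0.2329,0.4754],"effort":[-19.8268,-8.4011,-0.8845,-0.5877]}
{"k":20,"ang":[1.4351,-0.5589,2.2075,-1.1075],"\u03b8\u0307":[1.6234,-1.3465,3.9725,0.4845],"tip":[-0.0788,0.2257,0.4601],"effort":[-19.2732,-7.9499,-0.9283,-0.6314]}
{"k":21,"ang":[1.4591,-0.5802,2.265,-1.0989],"\u03b8\u0307":[1.5667,-1.4973,3.6987,0.6602],"tip":[-0.0711,0.2181,0.4453],"effort":[-18.7852,-7.4799,-0.9823,-0.6756]}
{"k":22,"ang":[1.4821,-0.6037,2.3185,-1.088],"\u03b8\u0307":[1.5085,-1.6386,3.4329,0.7846],"tip":[-0.0637,0.21,0.4309],"effort":[-18.3438,-7.0035,-1.0483,-0.7179]}
{"k":23,"ang":[1.5043,-0.6292,2.3681,-1.0756],"\u03b8\u0307":[1.4461,-1.7642,3.184,0.8626],"tip":[-0.0564,0.2016,0.4169],"effort":[-17.9315,-6.5305,-1.1262,-0.7572]}
{"k":24,"ang":[1.5255,-0.6564,2.4142,-1.0624],"\u03b8\u0307":[1.378,-1.8712,2.9573,0.9011],"tip":[-0.0493,0.1928,0.4032],"effort":[-17.534,-6.0677,-1.2145,-0.7936]}
{"k":25,"ang":[1.5456,-0.6851,2.457,-1.0488],"\u03b8\u0307":[1.304,-1.9585,2.7539,0.9078],"tip":[-0.0424,0.1838,0.3899],"effort":[-17.1419,-5.6194,-1.311,-0.8276]}
{"k":26,"ang":[1.5645,-0.715,2.4969,-1.0353],"\u03b8\u0307":[1.2246,-2.027,2.573,0.8902],"tip":[-0.0357,0.1746,0.377],"effort":[-16.7496,-5.1877,-1.4129,-0.8596]}
{"k":27,"ang":[1.5823,-0.7458,2.5343,-1.0222],"\u03b8\u0307":[1.1409,-2.0784,2.4122,0.8545],"tip":[-0.0292,0.1652,0.3644],"effort":[-16.3546,-4.7735,-1.5174,-0.89]}
{"k":28,"ang":[1.5987,-0.7772,2.5694,-1.0098],"\u03b8\u0307":[1.0538,-2.1147,2.2686,0.8059],"tip":[-0.0229,0.1556,0.3521],"effort":[-15.9565,-4.3766,-1.6221,-0.9191]}
{"k":29,"ang":[1.6139,-0.8091,2.6024,-0.9981],"\u03b8\u0307":[0.9645,-2.1381,2.1393,0.7485],"tip":[-0.0168,0.146,0.3402],"effort":[-15.5564,-3.9965,-1.7252,-0.947]}
{"k":30,"ang":[1.6277,-0.8412,2.6336,-0.9874],"\u03b8\u0307":[0.874,-2.1507,2.0218,0.6855],"tip":[-0.0109,0.1363,0.3286]}


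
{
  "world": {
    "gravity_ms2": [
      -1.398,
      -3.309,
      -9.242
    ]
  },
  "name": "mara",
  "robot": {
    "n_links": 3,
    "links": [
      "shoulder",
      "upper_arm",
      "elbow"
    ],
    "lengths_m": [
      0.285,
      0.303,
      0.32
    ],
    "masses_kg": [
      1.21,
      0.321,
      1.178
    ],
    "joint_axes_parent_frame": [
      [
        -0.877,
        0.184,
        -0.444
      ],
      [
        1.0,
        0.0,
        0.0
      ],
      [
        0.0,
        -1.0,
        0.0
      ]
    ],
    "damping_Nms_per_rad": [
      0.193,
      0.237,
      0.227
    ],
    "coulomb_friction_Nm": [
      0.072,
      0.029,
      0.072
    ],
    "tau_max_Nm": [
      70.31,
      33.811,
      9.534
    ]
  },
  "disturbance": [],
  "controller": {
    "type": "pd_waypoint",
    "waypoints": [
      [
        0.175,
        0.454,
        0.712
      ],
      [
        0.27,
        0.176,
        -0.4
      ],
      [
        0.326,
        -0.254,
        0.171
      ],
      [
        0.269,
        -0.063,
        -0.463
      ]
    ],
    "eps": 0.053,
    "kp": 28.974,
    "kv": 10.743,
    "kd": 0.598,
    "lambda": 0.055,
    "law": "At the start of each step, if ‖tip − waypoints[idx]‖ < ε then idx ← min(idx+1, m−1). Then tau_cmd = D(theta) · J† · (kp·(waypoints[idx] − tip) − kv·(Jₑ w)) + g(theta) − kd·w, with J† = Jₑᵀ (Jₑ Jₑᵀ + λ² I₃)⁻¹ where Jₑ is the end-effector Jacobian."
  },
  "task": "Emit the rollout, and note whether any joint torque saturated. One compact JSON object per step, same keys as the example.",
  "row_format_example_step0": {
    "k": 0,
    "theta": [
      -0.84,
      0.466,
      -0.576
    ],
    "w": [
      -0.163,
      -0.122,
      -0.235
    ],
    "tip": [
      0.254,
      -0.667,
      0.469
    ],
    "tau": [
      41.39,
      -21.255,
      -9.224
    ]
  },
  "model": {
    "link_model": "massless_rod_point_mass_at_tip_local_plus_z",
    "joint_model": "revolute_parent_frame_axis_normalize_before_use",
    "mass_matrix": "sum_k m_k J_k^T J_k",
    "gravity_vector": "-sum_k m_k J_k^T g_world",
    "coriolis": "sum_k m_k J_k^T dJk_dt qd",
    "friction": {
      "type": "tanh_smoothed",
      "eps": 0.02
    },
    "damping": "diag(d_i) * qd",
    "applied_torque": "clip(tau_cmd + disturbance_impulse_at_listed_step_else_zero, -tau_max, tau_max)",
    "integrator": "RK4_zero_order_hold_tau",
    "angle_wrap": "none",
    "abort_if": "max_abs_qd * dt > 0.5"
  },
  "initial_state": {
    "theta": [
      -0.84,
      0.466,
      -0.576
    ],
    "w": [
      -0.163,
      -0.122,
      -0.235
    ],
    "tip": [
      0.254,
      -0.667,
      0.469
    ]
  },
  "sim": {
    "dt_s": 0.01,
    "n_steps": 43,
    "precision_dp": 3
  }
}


{"k":1,"theta":[-0.836,0.47,-0.58],"w":[1.044,0.918,-0.556],"tip":[0.254,-0.665,0.469],"tau":[37.974,-20.354,-8.206]}
{"k":2,"theta":[-0.82,0.483,-0.587],"w":[1.984,1.654,-0.866],"tip":[0.255,-0.661,0.471],"tau":[34.832,-19.312,-7.26]}
{"k":3,"theta":[-0.797,0.502,-0.597],"w":[2.718,2.157,-1.155],"tip":[0.256,-0.655,0.474],"tau":[31.895,-18.188,-6.394]}
{"k":4,"theta":[-0.767,0.525,-0.61],"w":[3.288,2.477,-1.418],"tip":[0.257,-0.647,0.478],"tau":[29.135,-17.024,-5.609]}
{"k":5,"theta":[-0.732,0.551,-0.625],"w":[3.725,2.653,-1.646],"tip":[0.258,-0.638,0.482],"tau":[26.552,-15.854,-4.906]}
{"k":6,"theta":[-0.693,0.578,-0.643],"w":[4.054,2.714,-1.837],"tip":[0.259,-0.626,0.488],"tau":[24.155,-14.708,-4.281]}
{"k":7,"theta":[-0.651,0.605,-0.662],"w":[4.295,2.688,-1.987],"tip":[0.259,-0.614,0.495],"tau":[21.954,-13.608,-3.729]}
{"k":8,"theta":[-0.607,0.631,-0.682],"w":[4.466,2.597,-2.096],"tip":[0.259,-0.6,0.502],"tau":[19.952,-12.568,-3.245]}
{"k":9,"theta":[-0.562,0.657,-0.704],"w":[4.583,2.459,-2.164],"tip":[0.26,-0.585,0.51],"tau":[18.147,-11.598,-2.82]}
{"k":10,"theta":[-0.516,0.68,-0.725],"w":[4.658,2.29,-2.195],"tip":[0.259,-0.569,0.519],"tau":[16.527,-10.704,-2.448]}
{"k":11,"theta":[-0.469,0.702,-0.747],"w":[4.7,2.102,-2.189],"tip":[0.259,-0.553,0.528],"tau":[15.08,-9.885,-2.121]}
{"k":12,"theta":[-0.422,0.722,-0.769],"w":[4.717,1.904,-2.152],"tip":[0.259,-0.536,0.537],"tau":[13.786,-9.14,-1.833]}
{"k":13,"theta":[-0.375,0.74,-0.79],"w":[4.717,1.703,-2.086],"tip":[0.258,-0.518,0.546],"tau":[12.631,-8.464,-1.578]}
{"k":14,"theta":[-0.328,0.756,-0.811],"w":[4.704,1.506,-1.995],"tip":[0.258,-0.5,0.556],"tau":[11.596,-7.852,-1.35]}
{"k":15,"theta":[-0.281,0.77,-0.83],"w":[4.681,1.316,-1.883],"tip":[0.257,-0.482,0.566],"tau":[10.665,-7.298,-1.145]}
{"k":16,"theta":[-0.234,0.783,-0.848],"w":[4.652,1.136,-1.753],"tip":[0.257,-0.463,0.575],"tau":[9.823,-6.797,-0.958]}
{"k":17,"theta":[-0.188,0.793,-0.865],"w":[4.617,0.968,-1.608],"tip":[0.256,-0.444,0.585],"tau":[9.056,-6.342,-0.786]}
{"k":18,"theta":[-0.142,0.802,-0.88],"w":[4.579,0.814,-1.452],"tip":[0.256,-0.425,0.595],"tau":[8.353,-5.927,-0.626]}
{"k":19,"theta":[-0.096,0.809,-0.894],"w":[4.538,0.674,-1.287],"tip":[0.255,-0.406,0.604],"tau":[7.702,-5.547,-0.477]}
{"k":20,"theta":[-0.051,0.815,-0.906],"w":[4.495,0.549,-1.115],"tip":[0.255,-0.386,0.614],"tau":[7.094,-5.196,-0.335]}
{"k":21,"theta":[-0.007,0.82,-0.916],"w":[4.451,0.439,-0.94],"tip":[0.254,-0.367,0.623],"tau":[6.52,-4.871,-0.2]}
{"k":22,"theta":[0.038,0.824,-0.925],"w":[4.404,0.343,-0.763],"tip":[0.254,-0.347,0.632],"tau":[5.974,-4.567,-0.07]}
{"k":23,"theta":[0.082,0.827,-0.932],"w":[4.355,0.261,-0.587],"tip":[0.254,-0.328,0.64],"tau":[5.449,-4.28,0.056]}
{"k":24,"theta":[0.125,0.83,-0.937],"w":[4.304,0.192,-0.413],"tip":[0.254,-0.308,0.649],"tau":[4.94,-4.007,0.177]}
{"k":25,"theta":[0.168,0.831,-0.94],"w":[4.25,0.135,-0.242],"tip":[0.254,-0.289,0.657],"tau":[4.444,-3.746,0.294]}
{"k":26,"theta":[0.21,0.832,-0.941],"w":[4.194,0.089,-0.077],"tip":[0.254,-0.269,0.664],"tau":[3.956,-3.493,0.409]}
{"k":27,"theta":[0.251,0.833,-0.941],"w":[4.132,0.051,0.075],"tip":[0.254,-0.25,0.672],"tau":[3.476,-3.246,0.531]}
{"k":28,"theta":[0.292,0.833,-0.94],"w":[4.065,0.02,0.215],"tip":[0.255,-0.23,0.679],"tau":[3.001,-3.005,0.659]}
{"k":29,"theta":[0.333,0.833,-0.937],"w":[3.996,-0.001,0.35],"tip":[0.255,-0.211,0.685],"tau":[2.53,-2.77,0.78]}
{"k":30,"theta":[0.372,0.833,-0.933],"w":[3.926,-0.013,0.477],"tip":[0.256,-0.192,0.691],"tau":[2.065,-2.544,0.894]}
{"k":31,"theta":[0.411,0.833,-0.928],"w":[3.851,-0.02,0.596],"tip":[0.257,-0.173,0.697],"tau":[1.604,-2.321,1.001]}
{"k":32,"theta":[0.449,0.833,-0.921],"w":[3.772,-0.024,0.707],"tip":[0.257,-0.155,0.702],"tau":[1.15,-2.102,1.103]}
{"k":33,"theta":[0.487,0.833,-0.913],"w":[3.688,-0.026,0.809],"tip":[0.258,-0.136,0.707],"tau":[0.704,-1.887,1.198]}
{"k":34,"theta":[0.523,0.832,-0.905],"w":[3.6,-0.026,0.901],"tip":[0.259,-0.118,0.711],"tau":[0.268,-1.675,1.288]}
{"k":35,"theta":[0.558,0.832,-0.895],"w":[3.507,-0.025,0.984],"tip":[0.26,-0.1,0.716],"tau":[-0.156,-1.468,1.371]}
{"k":36,"theta":[0.593,0.832,-0.885],"w":[3.411,-0.023,1.058],"tip":[0.261,-0.082,0.719],"tau":[-0.568,-1.267,1.447]}
{"k":37,"theta":[0.627,0.832,-0.874],"w":[3.311,-0.022,1.123],"tip":[0.263,-0.065,0.722],"tau":[-0.966,-1.071,1.518]}
{"k":38,"theta":[0.659,0.831,-0.863],"w":[3.209,-0.02,1.179],"tip":[0.264,-0.048,0.725],"tau":[-1.347,-0.884,1.582]}
{"k":39,"theta":[0.691,0.831,-0.851],"w":[3.103,-0.019,1.228],"tip":[0.265,-0.032,0.728],"tau":[-1.711,-0.704,1.641]}
{"k":40,"theta":[0.721,0.831,-0.838],"w":[2.997,-0.019,1.268],"tip":[0.266,-0.015,0.73],"tau":[-2.056,-0.533,1.693]}
{"k":41,"theta":[0.751,0.831,-0.825],"w":[2.889,-0.018,1.302],"tip":[0.267,0.001,0.732],"tau":[-2.383,-0.372,1.74]}
{"k":42,"theta":[0.779,0.831,-0.812],"w":[2.78,-0.019,1.329],"tip":[0.268,0.016,0.733],"tau":[-2.689,-0.22,1.78]}
{"k":43,"theta":[0.806,0.83,-0.799],"w":[2.672,-0.02,1.349],"tip":[0.27,0.031,0.734]}
{"summary": "any joint saturated: no"}


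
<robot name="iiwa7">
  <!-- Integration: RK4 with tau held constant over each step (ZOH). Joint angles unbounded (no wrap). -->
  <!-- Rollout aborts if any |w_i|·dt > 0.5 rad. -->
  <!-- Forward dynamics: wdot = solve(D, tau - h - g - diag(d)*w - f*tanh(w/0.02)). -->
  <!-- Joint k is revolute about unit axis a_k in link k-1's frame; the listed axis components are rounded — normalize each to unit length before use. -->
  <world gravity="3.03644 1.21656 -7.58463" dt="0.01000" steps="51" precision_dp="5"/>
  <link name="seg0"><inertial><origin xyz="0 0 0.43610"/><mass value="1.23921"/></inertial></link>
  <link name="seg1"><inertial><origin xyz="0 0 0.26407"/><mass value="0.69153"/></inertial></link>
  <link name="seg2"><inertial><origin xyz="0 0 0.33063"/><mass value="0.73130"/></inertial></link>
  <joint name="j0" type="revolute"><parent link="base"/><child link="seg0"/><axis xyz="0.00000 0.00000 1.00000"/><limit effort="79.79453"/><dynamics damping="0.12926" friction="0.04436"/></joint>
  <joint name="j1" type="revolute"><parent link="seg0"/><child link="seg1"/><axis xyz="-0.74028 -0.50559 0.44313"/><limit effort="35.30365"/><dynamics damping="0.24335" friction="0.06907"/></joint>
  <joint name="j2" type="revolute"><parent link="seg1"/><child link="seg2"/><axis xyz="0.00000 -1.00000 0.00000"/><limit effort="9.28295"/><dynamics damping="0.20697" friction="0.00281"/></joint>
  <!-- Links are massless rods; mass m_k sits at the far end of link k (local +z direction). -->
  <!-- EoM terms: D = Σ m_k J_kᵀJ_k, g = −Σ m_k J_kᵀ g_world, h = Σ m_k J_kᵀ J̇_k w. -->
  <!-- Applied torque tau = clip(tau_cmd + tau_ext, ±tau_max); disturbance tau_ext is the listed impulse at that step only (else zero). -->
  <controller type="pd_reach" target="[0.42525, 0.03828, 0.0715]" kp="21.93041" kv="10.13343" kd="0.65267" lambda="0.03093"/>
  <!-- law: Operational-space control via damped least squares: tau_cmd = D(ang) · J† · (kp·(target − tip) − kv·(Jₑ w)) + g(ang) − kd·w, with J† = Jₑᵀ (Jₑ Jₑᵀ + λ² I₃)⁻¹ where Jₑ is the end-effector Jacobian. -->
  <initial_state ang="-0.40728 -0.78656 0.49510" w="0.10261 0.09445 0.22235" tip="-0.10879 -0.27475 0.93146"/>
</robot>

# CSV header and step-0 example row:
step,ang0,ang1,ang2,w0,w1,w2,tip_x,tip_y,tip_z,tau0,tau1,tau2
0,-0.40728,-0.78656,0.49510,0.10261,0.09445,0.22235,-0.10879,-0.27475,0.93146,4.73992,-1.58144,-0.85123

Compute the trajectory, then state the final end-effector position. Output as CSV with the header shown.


step,ang0,ang1,ang2,w0,w1,w2,tip_x,tip_y,tip_z,tau0,tau1,tau2
1,-0.39661,-0.78897,0.50689,1.98000,-0.55152,2.06637,-0.10842,-0.27383,0.93105,3.03912,-0.87458,-1.89143
2,-0.37402,-0.79513,0.52864,2.52908,-0.67966,2.27308,-0.10701,-0.27311,0.92985,2.30849,-0.51491,-1.73944
3,-0.34741,-0.80211,0.55098,2.79158,-0.71701,2.19594,-0.10466,-0.27298,0.92840,1.82865,-0.24155,-1.42090
4,-0.31863,-0.80939,0.57235,2.96624,-0.74144,2.08131,-0.10150,-0.27340,0.92680,1.45466,-0.00518,-1.11594
5,-0.28832,-0.81693,0.59261,3.09632,-0.76738,1.97377,-0.09765,-0.27429,0.92510,1.14872,0.20570,-0.85168
6,-0.25687,-0.82474,0.61187,3.19496,-0.79719,1.88019,-0.09322,-0.27557,0.92329,0.89485,0.39504,-0.62747
7,-0.22455,-0.83287,0.63026,3.26857,-0.83081,1.80010,-0.08829,-0.27715,0.92139,0.68282,0.56499,-0.43803
8,-0.19160,-0.84136,0.64791,3.32154,-0.86768,1.73172,-0.08293,-0.27898,0.91940,0.50475,0.71717,-0.27787
9,-0.15821,-0.85022,0.66493,3.35732,-0.90718,1.67320,-0.07720,-0.28098,0.91730,0.35424,0.85303,-0.14213
10,-0.12453,-0.85950,0.68140,3.37872,-0.94876,1.62285,-0.07113,-0.28311,0.91512,0.22604,0.97389,-0.02667
11,-0.09070,-0.86920,0.69741,3.38802,-0.99198,1.57920,-0.06477,-0.28534,0.91284,0.11583,1.08106,0.07201
12,-0.05682,-0.87933,0.71300,3.38714,-1.03647,1.54099,-0.05814,-0.28760,0.91048,0.02010,1.17577,0.15684
13,-0.02300,-0.88992,0.72824,3.37760,-1.08195,1.50716,-0.05129,-0.28989,0.90802,-0.06406,1.25920,0.23027
14,0.01069,-0.90097,0.74315,3.36068,-1.12823,1.47679,-0.04422,-0.29217,0.90547,-0.13899,1.33249,0.29433
15,0.04418,-0.91248,0.75778,3.33743,-1.17514,1.44910,-0.03696,-0.29440,0.90284,-0.20660,1.39669,0.35073
16,0.07740,-0.92447,0.77214,3.30871,-1.22257,1.42346,-0.02953,-0.29659,0.90012,-0.26842,1.45277,0.40088
17,0.11032,-0.93693,0.78625,3.27522,-1.27043,1.39930,-0.02194,-0.29870,0.89731,-0.32570,1.50166,0.44594
18,0.14288,-0.94987,0.80012,3.23756,-1.31865,1.37617,-0.01422,-0.30072,0.89442,-0.37944,1.54418,0.48688
19,0.17505,-0.96330,0.81377,3.19626,-1.36717,1.35369,-0.00636,-0.30265,0.89144,-0.43043,1.58108,0.52449
20,0.20679,-0.97721,0.82720,3.15173,-1.41591,1.33153,0.00161,-0.30446,0.88838,-0.47931,1.61304,0.55943
21,0.23807,-0.99161,0.84040,3.10439,-1.46481,1.30942,0.00968,-0.30616,0.88524,-0.52657,1.64067,0.59224
22,0.26886,-1.00651,0.85338,3.05456,-1.51379,1.28715,0.01784,-0.30773,0.88201,-0.57258,1.66453,0.62334
23,0.29914,-1.02189,0.86614,3.00256,-1.56277,1.26452,0.02608,-0.30918,0.87870,-0.61766,1.68511,0.65311
24,0.32890,-1.03776,0.87867,2.94870,-1.61165,1.24141,0.03439,-0.31049,0.87530,-0.66200,1.70285,0.68183
25,0.35810,-1.05412,0.89097,2.89325,-1.66033,1.21768,0.04275,-0.31167,0.87183,-0.70576,1.71814,0.70974
26,0.38675,-1.07096,0.90302,2.83646,-1.70868,1.19326,0.05117,-0.31271,0.86827,-0.74904,1.73132,0.73703
27,0.41482,-1.08829,0.91483,2.77860,-1.75658,1.16807,0.05962,-0.31362,0.86463,-0.79190,1.74271,0.76385
28,0.44231,-1.10609,0.92638,2.71991,-1.80391,1.14208,0.06810,-0.31440,0.86091,-0.83435,1.75259,0.79033
29,0.46921,-1.12437,0.93767,2.66062,-1.85051,1.11527,0.07659,-0.31504,0.85711,-0.87638,1.76118,0.81656
30,0.49552,-1.14310,0.94868,2.60096,-1.89626,1.08761,0.08510,-0.31555,0.85323,-0.91795,1.76871,0.84261
31,0.52123,-1.16229,0.95942,2.54115,-1.94101,1.05913,0.09361,-0.31594,0.84926,-0.95901,1.77535,0.86854
32,0.54634,-1.18192,0.96987,2.48141,-1.98461,1.02983,0.10212,-0.31620,0.84521,-0.99949,1.78128,0.89439
33,0.57085,-1.20198,0.98002,2.42192,-2.02692,0.99975,0.11060,-0.31634,0.84108,-1.03929,1.78661,0.92020
34,0.59477,-1.22245,0.98986,2.36288,-2.06781,0.96893,0.11907,-0.31637,0.83686,-1.07833,1.79147,0.94599
35,0.61811,-1.24333,0.99940,2.30446,-2.10715,0.93742,0.12751,-0.31629,0.83257,-1.11651,1.79594,0.97178
36,0.64086,-1.26459,1.00861,2.24684,-2.14481,0.90526,0.13591,-0.31611,0.82819,-1.15373,1.80011,0.99756
37,0.66304,-1.28622,1.01750,2.19015,-2.18069,0.87253,0.14426,-0.31583,0.82372,-1.18988,1.80403,1.02336
38,0.68466,-1.30820,1.02607,2.13455,-2.21466,0.83928,0.15257,-0.31545,0.81918,-1.22488,1.80774,1.04916
39,0.70574,-1.33051,1.03429,2.08014,-2.24666,0.80557,0.16082,-0.31499,0.81455,-1.25862,1.81127,1.07497
40,0.72627,-1.35313,1.04218,2.02705,-2.27658,0.77148,0.16901,-0.31444,0.80984,-1.29103,1.81463,1.10079
41,0.74628,-1.37604,1.04973,1.97536,-2.30436,0.73707,0.17713,-0.31382,0.80504,-1.32201,1.81782,1.12660
42,0.76578,-1.39921,1.05693,1.92516,-2.32994,0.70241,0.18518,-0.31313,0.80016,-1.35150,1.82084,1.15240
43,0.78479,-1.42263,1.06378,1.87651,-2.35327,0.66758,0.19315,-0.31237,0.79520,-1.37945,1.82367,1.17818
44,0.80332,-1.44627,1.07029,1.82946,-2.37433,0.63263,0.20104,-0.31155,0.79016,-1.40578,1.82629,1.20393
45,0.82138,-1.47012,1.07644,1.78406,-2.39308,0.59763,0.20884,-0.31068,0.78504,-1.43047,1.82866,1.22962
46,0.83900,-1.49413,1.08225,1.74033,-2.40951,0.56265,0.21656,-0.30976,0.77984,-1.45349,1.83075,1.25526
47,0.85620,-1.51830,1.08770,1.69828,-2.42364,0.52775,0.22417,-0.30879,0.77456,-1.47481,1.83251,1.28081
48,0.87298,-1.54260,1.09281,1.65793,-2.43545,0.49299,0.23169,-0.30779,0.76921,-1.49442,1.83391,1.30627
49,0.88936,-1.56701,1.09757,1.61928,-2.44498,0.45841,0.23910,-0.30675,0.76377,-1.51232,1.83490,1.33160
50,0.90537,-1.59150,1.10199,1.58229,-2.45225,0.42408,0.24641,-0.30567,0.75827,-1.52853,1.83543,1.35680
51,0.92102,-1.61605,1.10607,1.54697,-2.45730,0.39005,0.25361,-0.30457,0.75269,,,
# final tip position (m): 0.25361 -0.30457 0.75269


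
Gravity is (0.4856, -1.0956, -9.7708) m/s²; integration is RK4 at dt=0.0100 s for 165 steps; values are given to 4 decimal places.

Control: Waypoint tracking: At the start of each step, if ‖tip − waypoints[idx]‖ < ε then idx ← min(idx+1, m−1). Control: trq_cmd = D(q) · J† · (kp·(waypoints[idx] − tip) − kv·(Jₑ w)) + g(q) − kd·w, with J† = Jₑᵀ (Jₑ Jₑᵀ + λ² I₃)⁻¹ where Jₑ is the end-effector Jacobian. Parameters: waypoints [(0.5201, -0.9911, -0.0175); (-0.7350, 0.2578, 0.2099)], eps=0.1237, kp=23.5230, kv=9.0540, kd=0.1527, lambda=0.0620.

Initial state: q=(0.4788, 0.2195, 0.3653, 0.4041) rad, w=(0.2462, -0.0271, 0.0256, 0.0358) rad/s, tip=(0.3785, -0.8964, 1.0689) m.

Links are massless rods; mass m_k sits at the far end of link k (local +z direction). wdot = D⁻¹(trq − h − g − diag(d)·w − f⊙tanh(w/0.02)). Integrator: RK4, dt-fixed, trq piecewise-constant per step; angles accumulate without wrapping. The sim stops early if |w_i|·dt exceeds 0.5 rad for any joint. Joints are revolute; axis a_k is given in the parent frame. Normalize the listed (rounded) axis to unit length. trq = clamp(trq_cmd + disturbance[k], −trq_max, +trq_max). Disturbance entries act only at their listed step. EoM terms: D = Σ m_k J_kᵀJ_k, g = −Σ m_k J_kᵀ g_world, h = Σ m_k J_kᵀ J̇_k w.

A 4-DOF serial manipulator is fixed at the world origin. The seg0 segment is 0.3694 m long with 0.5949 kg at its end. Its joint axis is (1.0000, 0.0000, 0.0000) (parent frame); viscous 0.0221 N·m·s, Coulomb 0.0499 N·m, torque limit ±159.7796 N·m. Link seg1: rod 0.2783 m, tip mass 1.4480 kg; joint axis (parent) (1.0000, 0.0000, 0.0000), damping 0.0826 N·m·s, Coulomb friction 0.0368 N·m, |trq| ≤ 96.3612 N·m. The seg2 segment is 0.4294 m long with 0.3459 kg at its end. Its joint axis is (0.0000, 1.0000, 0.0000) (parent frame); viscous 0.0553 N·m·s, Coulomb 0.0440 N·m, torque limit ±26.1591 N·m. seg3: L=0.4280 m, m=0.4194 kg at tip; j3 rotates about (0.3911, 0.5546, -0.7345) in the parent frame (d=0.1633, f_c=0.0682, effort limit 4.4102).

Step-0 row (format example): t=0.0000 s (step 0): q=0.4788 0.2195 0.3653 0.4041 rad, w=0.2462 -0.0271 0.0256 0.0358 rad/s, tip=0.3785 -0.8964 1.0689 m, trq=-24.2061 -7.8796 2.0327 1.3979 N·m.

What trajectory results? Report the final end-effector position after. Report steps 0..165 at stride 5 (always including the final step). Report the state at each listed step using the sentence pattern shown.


t=0.0500 s (step 5): q=0.4337 0.2974 0.3647 0.4610 rad, w=-1.8747 2.9267 -0.0008 1.7534 rad/s, tip=0.3851 -0.9099 1.0379 m, trq=-19.6833 -7.9976 0.7339 0.3413 N·m.
t=0.1000 s (step 10): q=0.3143 0.4812 0.3664 0.5551 rad, w=-2.6890 4.1387 0.0699 1.8887 rad/s, tip=0.3961 -0.9177 0.9786 m, trq=-10.9514 -5.8024 -0.0688 -0.1762 N·m.
t=0.1500 s (step 15): q=0.1814 0.6894 0.3720 0.6425 rad, w=-2.5321 4.0730 0.1553 1.5673 rad/s, tip=0.4070 -0.9167 0.9027 m, trq=-6.1492 -5.2464 -0.7391 -0.5510 N·m.
t=0.2000 s (step 20): q=0.0667 0.8818 0.3817 0.7099 rad, w=-2.0345 3.6027 0.2290 1.1250 rad/s, tip=0.4177 -0.9117 0.8188 m, trq=-5.0456 -6.1774 -1.1964 -0.8433 N·m.
t=0.2500 s (step 25): q=-0.0211 1.0486 0.3943 0.7557 rad, w=-1.4790 3.0722 0.2673 0.7130 rad/s, tip=0.4281 -0.9071 0.7322 m, trq=-5.6322 -7.6200 -1.4185 -1.0635 N·m.
t=0.3000 s (step 30): q=-0.0816 1.1893 0.4078 0.7827 rad, w=-0.9537 2.5606 0.2707 0.3817 rad/s, tip=0.4381 -0.9046 0.6463 m, trq=-6.7911 -9.0314 -1.4398 -1.2172 N·m.
t=0.3500 s (step 35): q=-0.1174 1.3051 0.4209 0.7954 rad, w=-0.4867 2.0810 0.2509 0.1365 rad/s, tip=0.4472 -0.9046 0.5635 m, trq=-8.0354 -10.1842 -1.3116 -1.3109 N·m.
t=0.4000 s (step 40): q=-0.1315 1.3978 0.4327 0.7981 rad, w=-0.0875 1.6281 0.2175 0.0064 rad/s, tip=0.4552 -0.9067 0.4855 m, trq=-9.1726 -11.0262 -1.0890 -1.3636 N·m.
t=0.4500 s (step 45): q=-0.1274 1.4684 0.4426 0.7982 rad, w=0.2342 1.2065 0.1767 -0.0030 rad/s, tip=0.4618 -0.9100 0.4131 m, trq=-10.1081 -11.5651 -0.8217 -1.3909 N·m.
t=0.5000 s (step 50): q=-0.1092 1.5192 0.4505 0.7980 rad, w=0.4834 0.8326 0.1438 -0.0050 rad/s, tip=0.4670 -0.9140 0.3473 m, trq=-10.8872 -11.8097 -0.5446 -1.3742 N·m.
t=0.5500 s (step 55): q=-0.0803 1.5526 0.4571 0.7978 rad, w=0.6633 0.5117 0.1205 -0.0049 rad/s, tip=0.4714 -0.9185 0.2886 m, trq=-11.5403 -11.8304 -0.2838 -1.3270 N·m.
t=0.6000 s (step 60): q=-0.0440 1.5714 0.4627 0.7976 rad, w=0.7787 0.2481 0.1057 -0.0038 rad/s, tip=0.4750 -0.9234 0.2373 m, trq=-12.0864 -11.6979 -0.0539 -1.2619 N·m.
t=0.6500 s (step 65): q=-0.0034 1.5784 0.4678 0.7974 rad, w=0.8383 0.0414 0.0969 -0.0025 rad/s, tip=0.4783 -0.9287 0.1932 m, trq=-12.5412 -11.4740 0.1396 -1.1895 N·m.
t=0.7000 s (step 70): q=0.0389 1.5766 0.4725 0.7972 rad, w=0.8457 -0.1009 0.0898 -0.0054 rad/s, tip=0.4814 -0.9342 0.1555 m, trq=-12.9185 -11.2267 0.2978 -1.1204 N·m.
t=0.7500 s (step 75): q=0.0806 1.5690 0.4768 0.7969 rad, w=0.8198 -0.1981 0.0843 -0.0047 rad/s, tip=0.4842 -0.9397 0.1235 m, trq=-13.2227 -10.9726 0.4231 -1.0574 N·m.
t=0.8000 s (step 80): q=0.1205 1.5575 0.4809 0.7967 rad, w=0.7723 -0.2602 0.0802 -0.0043 rad/s, tip=0.4869 -0.9452 0.0967 m, trq=-13.4638 -10.7237 0.5201 -1.0006 N·m.
t=0.8500 s (step 85): q=0.0783 1.6073 0.4546 0.8435 rad, w=-3.0156 2.6759 -1.3109 2.0367 rad/s, tip=0.4698 -0.9313 0.0795 m, trq=-40.9555 -13.2778 -0.8531 0.0757 N·m.
t=0.9000 s (step 90): q=-0.1520 1.7904 0.3643 0.9822 rad, w=-5.9412 4.3042 -2.1730 3.4762 rad/s, tip=0.4076 -0.8739 0.0849 m, trq=-23.2739 -9.8357 -0.9412 -0.2329 N·m.
t=0.9500 s (step 95): q=-0.4943 2.0104 0.2487 1.1892 rad, w=-7.6027 4.3200 -2.3590 4.7818 rad/s, tip=0.3193 -0.7920 0.1130 m, trq=-10.2328 -7.2438 -0.8497 -0.3956 N·m.
t=1.0000 s (step 100): q=-0.8990 2.2111 0.1356 1.4529 rad, w=-8.4901 3.6582 -2.1201 5.6522 rad/s, tip=0.2185 -0.6998 0.1606 m, trq=-1.6939 -4.8999 -0.3812 -0.4109 N·m.
t=1.0500 s (step 105): q=-1.3343 2.3753 0.0382 1.7388 rad, w=-8.8583 2.9333 -1.7947 5.6150 rad/s, tip=0.1144 -0.6052 0.2243 m, trq=3.2490 -2.2486 0.2231 -0.3097 N·m.
t=1.1000 s (step 110): q=-1.7795 2.5078 -0.0476 1.9986 rad, w=-8.9110 2.3984 -1.6787 4.6590 rad/s, tip=0.0145 -0.5075 0.2984 m, trq=5.9830 0.4800 0.7163 -0.1633 N·m.
t=1.1500 s (step 115): q=-2.2203 2.6168 -0.1327 2.1988 rad, w=-8.6479 1.9574 -1.7361 3.3450 rad/s, tip=-0.0751 -0.4018 0.3716 m, trq=8.0014 2.5603 0.9780 -0.0356 N·m.
t=1.2000 s (step 120): q=-2.6344 2.7016 -0.2211 2.3354 rad, w=-7.8083 1.4131 -1.7966 2.1515 rad/s, tip=-0.1507 -0.2880 0.4287 m, trq=9.1516 3.8157 0.8828 0.0482 N·m.
t=1.2500 s (step 125): q=-2.9929 2.7568 -0.3122 2.4174 rad, w=-6.4971 0.7986 -1.8484 1.1698 rad/s, tip=-0.2124 -0.1745 0.4596 m, trq=8.3020 5.0866 0.5495 0.0739 N·m.
t=1.3000 s (step 130): q=-3.2859 2.7839 -0.4060 2.4570 rad, w=-5.2683 0.3185 -1.8999 0.4629 rad/s, tip=-0.2630 -0.0718 0.4635 m, trq=6.2236 6.6609 0.2881 0.0299 N·m.
t=1.3500 s (step 135): q=-3.5270 2.7926 -0.5021 2.4680 rad, w=-4.4441 0.0590 -1.9443 0.0174 rad/s, tip=-0.3059 0.0141 0.4464 m, trq=4.1428 8.1896 0.1596 -0.0418 N·m.
t=1.4000 s (step 140): q=-3.7379 2.7930 -0.5984 2.4672 rad, w=-4.0529 -0.0150 -1.9048 -0.0310 rad/s, tip=-0.3437 0.0817 0.4155 m, trq=2.3677 9.4968 0.0786 -0.1475 N·m.
t=1.4500 s (step 145): q=-3.9377 2.7931 -0.6932 2.4644 rad, w=-3.9737 0.0271 -1.8920 -0.0829 rad/s, tip=-0.3776 0.1319 0.3773 m, trq=0.9625 10.4585 -0.0744 -0.1611 N·m.
t=1.5000 s (step 150): q=-4.1385 2.7965 -0.7877 2.4595 rad, w=-4.0828 0.1127 -1.8902 -0.1070 rad/s, tip=-0.4080 0.1677 0.3371 m, trq=-0.1864 11.0938 -0.3514 -0.0841 N·m.
t=1.5500 s (step 155): q=-4.3479 2.8044 -0.8823 2.4550 rad, w=-4.3000 0.1956 -1.8956 -0.0648 rad/s, tip=-0.4351 0.1921 0.2984 m, trq=-1.1632 11.3701 -0.7844 0.0658 N·m.
t=1.6000 s (step 160): q=-4.5694 2.8154 -0.9780 2.4535 rad, w=-4.5600 0.2339 -1.9490 -0.0161 rad/s, tip=-0.4589 0.2080 0.2635 m, trq=-1.9706 11.2226 -1.3920 0.2854 N·m.
t=1.6500 s (step 165): q=-4.8038 2.8262 -1.0785 2.4536 rad, w=-4.8062 0.1808 -2.0881 0.0035 rad/s, tip=-0.4795 0.2182 0.2335 m.
final tip position (m): -0.4795 0.2182 0.2335
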